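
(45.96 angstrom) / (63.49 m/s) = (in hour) 2.011e-14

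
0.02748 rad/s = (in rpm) 0.2624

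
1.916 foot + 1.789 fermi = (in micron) 5.84e+05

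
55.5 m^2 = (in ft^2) 597.4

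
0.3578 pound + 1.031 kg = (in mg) 1.193e+06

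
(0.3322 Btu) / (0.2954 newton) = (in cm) 1.186e+05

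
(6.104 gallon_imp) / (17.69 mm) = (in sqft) 16.88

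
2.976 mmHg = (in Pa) 396.8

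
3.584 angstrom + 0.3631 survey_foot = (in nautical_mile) 5.976e-05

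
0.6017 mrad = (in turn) 9.576e-05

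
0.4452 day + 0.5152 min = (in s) 3.85e+04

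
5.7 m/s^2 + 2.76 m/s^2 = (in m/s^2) 8.46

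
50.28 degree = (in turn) 0.1397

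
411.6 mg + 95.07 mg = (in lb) 0.001117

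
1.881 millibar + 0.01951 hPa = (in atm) 0.001876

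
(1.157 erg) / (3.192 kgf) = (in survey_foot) 1.213e-08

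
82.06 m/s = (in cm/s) 8206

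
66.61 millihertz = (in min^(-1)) 3.997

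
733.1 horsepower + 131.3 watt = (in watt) 5.468e+05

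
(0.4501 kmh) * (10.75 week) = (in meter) 8.129e+05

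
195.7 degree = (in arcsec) 7.045e+05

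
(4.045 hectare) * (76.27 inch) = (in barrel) 4.929e+05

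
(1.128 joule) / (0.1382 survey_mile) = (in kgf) 0.0005172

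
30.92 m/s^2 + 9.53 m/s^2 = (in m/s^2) 40.45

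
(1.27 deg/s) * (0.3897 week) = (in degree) 2.993e+05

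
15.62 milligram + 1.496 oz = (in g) 42.43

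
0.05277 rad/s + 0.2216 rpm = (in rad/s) 0.07598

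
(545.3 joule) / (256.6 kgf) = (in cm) 21.67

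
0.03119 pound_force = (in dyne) 1.387e+04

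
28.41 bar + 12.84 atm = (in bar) 41.42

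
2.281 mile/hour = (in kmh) 3.671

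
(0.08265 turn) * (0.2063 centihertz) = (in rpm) 0.01023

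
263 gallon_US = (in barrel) 6.262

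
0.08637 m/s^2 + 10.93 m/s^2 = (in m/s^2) 11.02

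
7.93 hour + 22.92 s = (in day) 0.3307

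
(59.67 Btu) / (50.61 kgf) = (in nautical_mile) 0.06849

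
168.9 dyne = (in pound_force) 0.0003797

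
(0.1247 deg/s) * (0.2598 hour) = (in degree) 116.6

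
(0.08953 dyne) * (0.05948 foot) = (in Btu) 1.538e-11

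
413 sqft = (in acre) 0.009481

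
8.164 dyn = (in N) 8.164e-05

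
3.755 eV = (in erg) 6.016e-12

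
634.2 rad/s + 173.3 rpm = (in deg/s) 3.738e+04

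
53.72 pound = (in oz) 859.5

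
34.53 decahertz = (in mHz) 3.453e+05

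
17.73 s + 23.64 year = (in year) 23.64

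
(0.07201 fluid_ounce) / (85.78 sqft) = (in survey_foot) 8.767e-07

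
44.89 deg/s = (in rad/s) 0.7835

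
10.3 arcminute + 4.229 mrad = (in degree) 0.414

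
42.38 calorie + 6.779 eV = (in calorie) 42.38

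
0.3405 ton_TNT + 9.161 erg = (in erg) 1.425e+16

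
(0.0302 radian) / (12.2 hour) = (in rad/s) 6.876e-07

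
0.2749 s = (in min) 0.004582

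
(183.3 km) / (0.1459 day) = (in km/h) 52.35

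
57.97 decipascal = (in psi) 0.0008408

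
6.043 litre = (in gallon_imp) 1.329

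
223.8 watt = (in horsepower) 0.3001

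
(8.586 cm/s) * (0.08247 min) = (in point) 1204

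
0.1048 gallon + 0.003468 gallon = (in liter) 0.4098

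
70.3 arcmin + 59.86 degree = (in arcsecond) 2.197e+05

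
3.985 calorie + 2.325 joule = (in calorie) 4.541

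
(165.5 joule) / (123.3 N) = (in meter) 1.342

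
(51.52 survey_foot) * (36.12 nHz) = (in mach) 1.666e-09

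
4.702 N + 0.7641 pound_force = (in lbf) 1.821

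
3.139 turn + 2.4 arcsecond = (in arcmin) 6.78e+04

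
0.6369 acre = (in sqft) 2.774e+04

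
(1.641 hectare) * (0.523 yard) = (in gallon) 2.073e+06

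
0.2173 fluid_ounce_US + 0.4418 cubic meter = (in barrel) 2.779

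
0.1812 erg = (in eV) 1.131e+11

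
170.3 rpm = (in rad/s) 17.83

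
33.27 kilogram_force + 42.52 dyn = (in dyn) 3.263e+07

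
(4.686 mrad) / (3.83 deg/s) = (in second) 0.0701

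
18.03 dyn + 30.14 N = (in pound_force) 6.776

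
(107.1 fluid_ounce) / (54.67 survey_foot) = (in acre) 4.697e-08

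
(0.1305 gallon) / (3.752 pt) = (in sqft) 4.017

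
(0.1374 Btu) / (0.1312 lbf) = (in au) 1.66e-09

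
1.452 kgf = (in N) 14.24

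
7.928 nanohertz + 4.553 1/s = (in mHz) 4553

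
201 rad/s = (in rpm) 1919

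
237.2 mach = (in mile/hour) 1.807e+05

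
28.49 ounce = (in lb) 1.781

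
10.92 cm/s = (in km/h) 0.3931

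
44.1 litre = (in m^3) 0.0441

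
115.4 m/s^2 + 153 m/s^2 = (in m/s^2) 268.4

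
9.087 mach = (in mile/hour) 6921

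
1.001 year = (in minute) 5.261e+05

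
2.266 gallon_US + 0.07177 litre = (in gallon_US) 2.285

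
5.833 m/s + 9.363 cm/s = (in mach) 0.01741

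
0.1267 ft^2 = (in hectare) 1.177e-06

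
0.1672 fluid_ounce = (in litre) 0.004945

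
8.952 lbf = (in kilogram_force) 4.061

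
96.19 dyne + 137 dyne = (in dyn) 233.2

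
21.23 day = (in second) 1.834e+06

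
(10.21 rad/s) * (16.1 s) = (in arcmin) 5.651e+05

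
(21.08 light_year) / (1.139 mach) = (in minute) 8.57e+12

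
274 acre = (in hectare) 110.9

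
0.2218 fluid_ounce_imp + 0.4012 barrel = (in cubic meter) 0.06379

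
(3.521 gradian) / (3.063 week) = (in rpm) 2.851e-07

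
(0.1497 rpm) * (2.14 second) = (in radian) 0.03355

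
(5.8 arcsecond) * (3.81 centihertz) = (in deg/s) 6.138e-05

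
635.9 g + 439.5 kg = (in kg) 440.1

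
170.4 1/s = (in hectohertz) 1.704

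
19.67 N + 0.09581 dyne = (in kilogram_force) 2.006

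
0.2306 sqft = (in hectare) 2.142e-06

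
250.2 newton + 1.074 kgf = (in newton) 260.7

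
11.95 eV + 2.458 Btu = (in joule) 2593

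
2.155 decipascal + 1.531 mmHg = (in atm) 0.002017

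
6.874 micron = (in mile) 4.271e-09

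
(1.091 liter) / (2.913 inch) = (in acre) 3.644e-06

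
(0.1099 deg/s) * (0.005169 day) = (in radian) 0.8566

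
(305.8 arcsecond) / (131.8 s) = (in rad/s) 1.125e-05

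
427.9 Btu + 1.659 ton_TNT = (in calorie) 1.659e+09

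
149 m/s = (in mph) 333.3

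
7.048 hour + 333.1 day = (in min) 4.801e+05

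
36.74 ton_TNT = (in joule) 1.537e+11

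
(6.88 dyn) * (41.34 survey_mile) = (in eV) 2.857e+19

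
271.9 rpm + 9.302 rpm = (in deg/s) 1687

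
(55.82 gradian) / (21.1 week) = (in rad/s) 6.871e-08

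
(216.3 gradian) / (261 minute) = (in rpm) 0.002072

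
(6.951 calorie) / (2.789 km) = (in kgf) 0.001063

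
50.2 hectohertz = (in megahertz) 0.00502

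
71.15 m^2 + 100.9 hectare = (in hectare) 100.9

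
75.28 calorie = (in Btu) 0.2985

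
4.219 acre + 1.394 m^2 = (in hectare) 1.708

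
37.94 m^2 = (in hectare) 0.003794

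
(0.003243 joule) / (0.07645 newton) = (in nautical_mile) 2.29e-05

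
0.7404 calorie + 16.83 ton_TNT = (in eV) 4.395e+29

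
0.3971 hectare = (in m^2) 3971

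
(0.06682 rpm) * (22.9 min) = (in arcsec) 1.983e+06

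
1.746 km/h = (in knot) 0.9428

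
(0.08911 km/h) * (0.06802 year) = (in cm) 5.31e+06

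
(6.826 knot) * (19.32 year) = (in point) 6.065e+12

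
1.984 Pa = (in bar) 1.984e-05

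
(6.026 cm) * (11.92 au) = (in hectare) 1.075e+07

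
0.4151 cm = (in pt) 11.77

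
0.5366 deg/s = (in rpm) 0.08943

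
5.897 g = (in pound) 0.013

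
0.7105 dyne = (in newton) 7.105e-06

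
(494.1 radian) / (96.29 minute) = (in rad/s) 0.08552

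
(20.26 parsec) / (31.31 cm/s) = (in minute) 3.328e+16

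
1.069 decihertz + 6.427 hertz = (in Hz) 6.534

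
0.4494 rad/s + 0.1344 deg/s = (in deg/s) 25.88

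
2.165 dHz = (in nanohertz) 2.165e+08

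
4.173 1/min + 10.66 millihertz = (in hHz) 0.0008021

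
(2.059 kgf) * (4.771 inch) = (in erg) 2.447e+07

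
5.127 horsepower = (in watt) 3823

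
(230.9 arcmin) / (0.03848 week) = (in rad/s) 2.886e-06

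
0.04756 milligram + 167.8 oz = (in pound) 10.49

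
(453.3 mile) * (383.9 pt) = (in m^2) 9.88e+04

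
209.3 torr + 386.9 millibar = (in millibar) 665.9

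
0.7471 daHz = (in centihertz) 747.1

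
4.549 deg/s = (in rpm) 0.7582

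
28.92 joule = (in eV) 1.805e+20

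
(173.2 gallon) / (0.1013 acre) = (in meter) 0.001599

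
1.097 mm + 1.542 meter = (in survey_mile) 0.0009588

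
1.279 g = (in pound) 0.00282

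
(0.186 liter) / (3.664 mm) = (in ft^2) 0.5464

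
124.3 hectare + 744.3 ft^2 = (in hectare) 124.3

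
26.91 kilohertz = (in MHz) 0.02691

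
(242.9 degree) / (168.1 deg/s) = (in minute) 0.02408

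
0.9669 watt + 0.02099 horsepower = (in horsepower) 0.02229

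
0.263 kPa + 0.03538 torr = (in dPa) 2677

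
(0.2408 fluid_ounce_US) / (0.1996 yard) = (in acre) 9.642e-09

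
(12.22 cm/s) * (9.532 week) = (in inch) 2.774e+07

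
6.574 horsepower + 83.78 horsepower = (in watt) 6.738e+04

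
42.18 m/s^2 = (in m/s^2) 42.18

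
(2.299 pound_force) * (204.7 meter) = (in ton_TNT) 5.003e-07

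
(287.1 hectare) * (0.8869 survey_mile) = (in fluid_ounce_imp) 1.442e+14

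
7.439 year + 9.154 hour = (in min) 3.91e+06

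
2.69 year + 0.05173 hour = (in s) 8.483e+07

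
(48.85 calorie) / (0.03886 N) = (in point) 1.491e+07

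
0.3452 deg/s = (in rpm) 0.05753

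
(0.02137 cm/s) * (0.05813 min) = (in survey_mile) 4.631e-07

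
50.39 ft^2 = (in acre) 0.001157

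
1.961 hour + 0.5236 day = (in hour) 14.53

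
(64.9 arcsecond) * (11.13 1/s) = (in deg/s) 0.2006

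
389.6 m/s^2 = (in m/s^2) 389.6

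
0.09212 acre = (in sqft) 4013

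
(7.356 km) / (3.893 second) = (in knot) 3673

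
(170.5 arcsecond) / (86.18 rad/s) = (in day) 1.11e-10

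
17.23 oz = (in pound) 1.077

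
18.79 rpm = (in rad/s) 1.968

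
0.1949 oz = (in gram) 5.525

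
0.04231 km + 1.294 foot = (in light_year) 4.514e-15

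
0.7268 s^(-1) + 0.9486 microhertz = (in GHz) 7.268e-10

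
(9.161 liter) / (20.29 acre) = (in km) 1.116e-10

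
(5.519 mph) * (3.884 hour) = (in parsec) 1.118e-12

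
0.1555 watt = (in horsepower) 0.0002085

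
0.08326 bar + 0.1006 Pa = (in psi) 1.208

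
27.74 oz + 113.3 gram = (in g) 899.7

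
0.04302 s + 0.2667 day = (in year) 0.0007307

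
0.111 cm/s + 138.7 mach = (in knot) 9.18e+04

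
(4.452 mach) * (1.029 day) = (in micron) 1.348e+14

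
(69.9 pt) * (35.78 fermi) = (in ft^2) 9.497e-15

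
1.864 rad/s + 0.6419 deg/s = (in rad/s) 1.875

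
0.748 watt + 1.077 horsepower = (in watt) 803.9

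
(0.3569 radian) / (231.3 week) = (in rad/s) 2.551e-09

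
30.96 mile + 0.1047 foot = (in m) 4.983e+04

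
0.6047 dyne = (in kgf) 6.166e-07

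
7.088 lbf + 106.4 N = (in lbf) 31.01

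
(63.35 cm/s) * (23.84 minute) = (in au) 6.057e-09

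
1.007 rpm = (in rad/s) 0.1055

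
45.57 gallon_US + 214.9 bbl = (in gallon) 9071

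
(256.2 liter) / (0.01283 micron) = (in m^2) 1.997e+07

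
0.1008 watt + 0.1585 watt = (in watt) 0.2593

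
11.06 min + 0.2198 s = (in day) 0.007683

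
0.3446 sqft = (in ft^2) 0.3446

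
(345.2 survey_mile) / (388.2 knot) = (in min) 46.36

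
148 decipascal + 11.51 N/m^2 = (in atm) 0.0002597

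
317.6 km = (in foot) 1.042e+06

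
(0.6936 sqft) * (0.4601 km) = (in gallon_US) 7832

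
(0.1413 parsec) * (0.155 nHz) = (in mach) 1985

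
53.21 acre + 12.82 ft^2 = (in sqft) 2.318e+06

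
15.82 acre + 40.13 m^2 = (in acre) 15.83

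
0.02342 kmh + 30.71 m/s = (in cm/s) 3072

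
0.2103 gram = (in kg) 0.0002103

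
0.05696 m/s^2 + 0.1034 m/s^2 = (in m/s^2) 0.1604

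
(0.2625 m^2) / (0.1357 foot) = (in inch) 249.9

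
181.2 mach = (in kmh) 2.221e+05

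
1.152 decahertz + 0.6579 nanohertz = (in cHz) 1152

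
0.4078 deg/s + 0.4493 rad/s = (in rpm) 4.358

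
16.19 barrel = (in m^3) 2.574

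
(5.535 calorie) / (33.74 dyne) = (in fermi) 6.864e+19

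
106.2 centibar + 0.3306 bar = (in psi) 20.2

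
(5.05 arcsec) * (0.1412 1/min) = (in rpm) 5.502e-07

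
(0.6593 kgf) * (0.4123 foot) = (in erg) 8.125e+06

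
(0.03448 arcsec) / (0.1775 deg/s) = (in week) 8.922e-11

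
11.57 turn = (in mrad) 7.27e+04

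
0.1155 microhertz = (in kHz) 1.155e-10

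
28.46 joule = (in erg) 2.846e+08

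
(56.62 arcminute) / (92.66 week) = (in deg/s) 1.684e-08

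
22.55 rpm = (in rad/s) 2.361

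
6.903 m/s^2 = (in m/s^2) 6.903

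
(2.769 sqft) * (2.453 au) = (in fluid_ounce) 3.192e+15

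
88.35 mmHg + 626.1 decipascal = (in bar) 0.1184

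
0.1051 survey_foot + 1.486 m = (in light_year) 1.605e-16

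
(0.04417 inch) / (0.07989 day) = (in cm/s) 1.625e-05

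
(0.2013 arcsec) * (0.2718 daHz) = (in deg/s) 0.000152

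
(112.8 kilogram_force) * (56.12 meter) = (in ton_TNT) 1.484e-05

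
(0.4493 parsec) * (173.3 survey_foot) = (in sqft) 7.883e+18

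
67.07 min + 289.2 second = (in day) 0.04992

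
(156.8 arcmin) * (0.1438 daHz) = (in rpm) 0.6263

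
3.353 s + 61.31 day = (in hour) 1471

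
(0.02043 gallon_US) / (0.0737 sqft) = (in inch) 0.4447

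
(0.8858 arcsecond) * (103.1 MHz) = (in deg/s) 2.537e+04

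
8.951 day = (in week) 1.279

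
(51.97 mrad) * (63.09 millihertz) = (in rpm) 0.03131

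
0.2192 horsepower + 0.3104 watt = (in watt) 163.8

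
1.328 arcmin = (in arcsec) 79.68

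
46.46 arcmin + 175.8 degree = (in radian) 3.082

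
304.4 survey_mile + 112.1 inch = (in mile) 304.4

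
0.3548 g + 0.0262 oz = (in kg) 0.001098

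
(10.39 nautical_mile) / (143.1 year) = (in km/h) 1.535e-05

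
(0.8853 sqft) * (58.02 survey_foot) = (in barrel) 9.149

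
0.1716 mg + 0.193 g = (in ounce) 0.006814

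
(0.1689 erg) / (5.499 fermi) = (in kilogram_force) 3.132e+05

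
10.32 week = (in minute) 1.04e+05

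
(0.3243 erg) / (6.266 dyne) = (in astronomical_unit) 3.46e-15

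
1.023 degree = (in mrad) 17.85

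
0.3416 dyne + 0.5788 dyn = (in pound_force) 2.069e-06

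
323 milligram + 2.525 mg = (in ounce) 0.01148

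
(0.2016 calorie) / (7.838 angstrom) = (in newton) 1.076e+09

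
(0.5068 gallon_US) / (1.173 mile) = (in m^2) 1.016e-06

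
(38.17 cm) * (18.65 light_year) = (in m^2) 6.735e+16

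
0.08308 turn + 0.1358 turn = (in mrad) 1375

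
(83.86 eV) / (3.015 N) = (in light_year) 4.71e-34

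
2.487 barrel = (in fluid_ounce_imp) 1.392e+04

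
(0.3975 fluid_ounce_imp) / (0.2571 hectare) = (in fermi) 4.393e+06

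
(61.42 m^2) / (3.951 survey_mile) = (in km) 9.659e-06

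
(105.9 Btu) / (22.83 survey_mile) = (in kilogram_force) 0.3101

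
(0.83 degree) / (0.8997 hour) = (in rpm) 4.271e-05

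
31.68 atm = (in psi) 465.6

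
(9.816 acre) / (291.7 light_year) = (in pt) 4.08e-11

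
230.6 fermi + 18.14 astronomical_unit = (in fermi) 2.714e+27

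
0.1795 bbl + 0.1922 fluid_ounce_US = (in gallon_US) 7.541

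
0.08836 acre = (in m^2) 357.6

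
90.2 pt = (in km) 3.182e-05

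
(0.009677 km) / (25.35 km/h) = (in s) 1.374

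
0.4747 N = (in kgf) 0.04841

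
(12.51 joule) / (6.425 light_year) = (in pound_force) 4.627e-17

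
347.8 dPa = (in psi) 0.005044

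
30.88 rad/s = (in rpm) 294.9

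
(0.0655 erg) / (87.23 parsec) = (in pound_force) 5.471e-28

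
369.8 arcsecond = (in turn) 0.0002853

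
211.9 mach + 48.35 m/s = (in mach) 212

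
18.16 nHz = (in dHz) 1.816e-07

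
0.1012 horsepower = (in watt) 75.46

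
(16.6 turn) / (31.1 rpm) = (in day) 0.0003707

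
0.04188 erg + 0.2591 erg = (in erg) 0.301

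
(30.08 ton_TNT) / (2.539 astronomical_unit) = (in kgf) 0.03379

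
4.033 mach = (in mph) 3072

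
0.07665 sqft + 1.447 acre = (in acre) 1.447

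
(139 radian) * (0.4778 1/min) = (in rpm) 10.57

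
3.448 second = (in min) 0.05747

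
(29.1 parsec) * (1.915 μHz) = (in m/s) 1.72e+12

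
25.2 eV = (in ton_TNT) 9.65e-28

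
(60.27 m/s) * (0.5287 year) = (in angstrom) 1.005e+19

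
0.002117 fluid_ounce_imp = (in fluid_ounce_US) 0.002034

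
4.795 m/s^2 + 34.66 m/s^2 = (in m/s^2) 39.45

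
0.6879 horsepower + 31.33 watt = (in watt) 544.3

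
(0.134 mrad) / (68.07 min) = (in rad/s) 3.281e-08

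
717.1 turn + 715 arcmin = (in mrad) 4.506e+06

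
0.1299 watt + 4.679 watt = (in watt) 4.809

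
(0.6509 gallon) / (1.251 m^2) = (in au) 1.317e-14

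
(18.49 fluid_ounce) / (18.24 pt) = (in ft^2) 0.9147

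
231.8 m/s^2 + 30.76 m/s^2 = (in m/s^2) 262.6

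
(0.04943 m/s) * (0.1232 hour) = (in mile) 0.01362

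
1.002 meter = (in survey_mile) 0.0006226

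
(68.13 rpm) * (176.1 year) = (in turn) 6.306e+09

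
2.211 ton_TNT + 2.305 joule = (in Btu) 8.768e+06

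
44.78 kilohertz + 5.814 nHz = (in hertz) 4.478e+04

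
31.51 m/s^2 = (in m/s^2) 31.51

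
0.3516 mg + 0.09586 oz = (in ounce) 0.09587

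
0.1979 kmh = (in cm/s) 5.497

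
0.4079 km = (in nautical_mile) 0.2202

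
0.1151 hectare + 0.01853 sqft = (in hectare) 0.1151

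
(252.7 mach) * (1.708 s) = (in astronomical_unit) 9.824e-07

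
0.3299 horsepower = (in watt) 246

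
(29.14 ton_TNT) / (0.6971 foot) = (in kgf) 5.851e+10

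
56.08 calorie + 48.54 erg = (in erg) 2.346e+09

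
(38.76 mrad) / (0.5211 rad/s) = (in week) 1.23e-07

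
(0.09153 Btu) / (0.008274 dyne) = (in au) 0.007802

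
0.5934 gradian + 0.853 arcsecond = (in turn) 0.001484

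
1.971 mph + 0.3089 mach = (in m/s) 106.1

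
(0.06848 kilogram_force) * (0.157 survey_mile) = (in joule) 169.7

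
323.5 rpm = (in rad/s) 33.88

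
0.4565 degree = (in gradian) 0.5072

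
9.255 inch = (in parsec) 7.618e-18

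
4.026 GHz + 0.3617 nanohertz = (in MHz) 4026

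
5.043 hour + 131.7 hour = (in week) 0.8139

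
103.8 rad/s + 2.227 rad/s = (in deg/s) 6075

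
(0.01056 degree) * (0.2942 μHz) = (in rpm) 5.178e-10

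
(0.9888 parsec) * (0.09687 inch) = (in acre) 1.855e+10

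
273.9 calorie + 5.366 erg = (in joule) 1146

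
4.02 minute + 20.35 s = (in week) 0.0004325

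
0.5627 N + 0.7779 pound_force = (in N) 4.023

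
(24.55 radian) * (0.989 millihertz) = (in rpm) 0.2319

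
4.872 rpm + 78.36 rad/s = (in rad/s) 78.87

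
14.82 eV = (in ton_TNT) 5.675e-28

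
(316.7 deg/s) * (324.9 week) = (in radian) 1.086e+09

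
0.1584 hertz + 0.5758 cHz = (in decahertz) 0.01642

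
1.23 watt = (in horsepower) 0.001649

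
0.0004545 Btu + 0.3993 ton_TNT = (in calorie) 3.993e+08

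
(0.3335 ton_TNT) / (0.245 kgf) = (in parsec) 1.882e-08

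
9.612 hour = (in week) 0.05721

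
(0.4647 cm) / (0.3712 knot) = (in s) 0.02433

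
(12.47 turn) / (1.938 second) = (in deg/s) 2316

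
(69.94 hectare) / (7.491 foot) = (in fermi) 3.063e+20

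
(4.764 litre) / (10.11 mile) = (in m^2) 2.928e-07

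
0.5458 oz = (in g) 15.47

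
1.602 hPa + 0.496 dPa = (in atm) 0.001582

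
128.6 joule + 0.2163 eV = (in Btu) 0.1219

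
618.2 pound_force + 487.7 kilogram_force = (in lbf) 1693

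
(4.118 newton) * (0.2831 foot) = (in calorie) 0.08493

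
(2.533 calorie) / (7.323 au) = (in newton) 9.674e-12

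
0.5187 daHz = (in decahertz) 0.5187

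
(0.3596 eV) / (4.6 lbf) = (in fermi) 2.816e-06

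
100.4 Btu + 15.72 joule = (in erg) 1.059e+12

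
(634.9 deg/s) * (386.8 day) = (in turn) 5.894e+07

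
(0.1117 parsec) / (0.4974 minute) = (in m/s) 1.155e+14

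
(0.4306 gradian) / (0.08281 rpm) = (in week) 1.29e-06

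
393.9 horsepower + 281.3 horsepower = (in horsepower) 675.2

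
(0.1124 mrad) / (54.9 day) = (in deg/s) 1.358e-09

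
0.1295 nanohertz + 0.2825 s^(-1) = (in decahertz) 0.02825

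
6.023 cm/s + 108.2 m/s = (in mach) 0.3179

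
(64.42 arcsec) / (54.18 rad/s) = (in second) 5.764e-06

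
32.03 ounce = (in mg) 9.08e+05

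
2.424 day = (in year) 0.006641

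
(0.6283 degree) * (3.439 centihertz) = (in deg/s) 0.02161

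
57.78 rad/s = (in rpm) 551.8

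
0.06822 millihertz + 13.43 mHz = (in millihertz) 13.5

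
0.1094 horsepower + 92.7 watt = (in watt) 174.3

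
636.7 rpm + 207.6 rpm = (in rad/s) 88.41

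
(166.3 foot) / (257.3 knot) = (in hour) 0.0001064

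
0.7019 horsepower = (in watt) 523.4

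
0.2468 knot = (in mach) 0.0003729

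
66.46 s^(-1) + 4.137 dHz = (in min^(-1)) 4012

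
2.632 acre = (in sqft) 1.146e+05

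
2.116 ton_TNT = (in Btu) 8.391e+06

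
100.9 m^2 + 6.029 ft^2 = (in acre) 0.02507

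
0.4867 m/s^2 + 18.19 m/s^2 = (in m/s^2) 18.68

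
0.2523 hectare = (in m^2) 2523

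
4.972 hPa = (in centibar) 0.4972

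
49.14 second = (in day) 0.0005688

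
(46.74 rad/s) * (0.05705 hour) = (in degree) 5.5e+05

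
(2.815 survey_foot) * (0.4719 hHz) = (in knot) 78.71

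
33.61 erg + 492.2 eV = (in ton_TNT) 8.033e-16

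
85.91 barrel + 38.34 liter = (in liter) 1.37e+04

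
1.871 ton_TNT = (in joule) 7.828e+09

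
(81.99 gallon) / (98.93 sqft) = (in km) 3.377e-05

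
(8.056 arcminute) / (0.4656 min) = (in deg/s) 0.004806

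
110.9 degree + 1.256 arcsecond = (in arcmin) 6654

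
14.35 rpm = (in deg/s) 86.1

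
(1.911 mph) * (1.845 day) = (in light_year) 1.439e-11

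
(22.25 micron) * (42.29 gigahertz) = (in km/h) 3.387e+06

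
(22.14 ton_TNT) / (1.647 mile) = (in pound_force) 7.857e+06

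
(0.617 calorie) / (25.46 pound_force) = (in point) 64.61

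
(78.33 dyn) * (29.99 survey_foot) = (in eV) 4.469e+16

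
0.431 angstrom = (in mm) 4.31e-08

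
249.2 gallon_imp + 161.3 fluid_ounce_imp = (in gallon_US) 300.5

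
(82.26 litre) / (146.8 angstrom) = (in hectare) 560.4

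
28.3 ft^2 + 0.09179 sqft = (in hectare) 0.0002638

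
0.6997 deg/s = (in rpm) 0.1166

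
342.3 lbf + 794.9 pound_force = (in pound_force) 1137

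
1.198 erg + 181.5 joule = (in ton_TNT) 4.338e-08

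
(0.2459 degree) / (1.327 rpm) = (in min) 0.0005147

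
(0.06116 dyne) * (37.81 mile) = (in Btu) 3.527e-05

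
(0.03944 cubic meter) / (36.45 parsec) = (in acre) 8.665e-24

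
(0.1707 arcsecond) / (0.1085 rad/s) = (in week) 1.261e-11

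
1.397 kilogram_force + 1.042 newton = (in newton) 14.74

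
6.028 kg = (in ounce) 212.6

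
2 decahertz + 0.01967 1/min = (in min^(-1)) 1200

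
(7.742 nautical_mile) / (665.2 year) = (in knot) 1.329e-06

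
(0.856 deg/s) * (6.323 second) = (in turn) 0.01503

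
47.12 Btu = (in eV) 3.103e+23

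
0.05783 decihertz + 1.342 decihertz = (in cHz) 14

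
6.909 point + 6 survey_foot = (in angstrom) 1.831e+10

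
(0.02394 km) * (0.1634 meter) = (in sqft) 42.11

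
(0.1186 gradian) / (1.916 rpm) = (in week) 1.535e-08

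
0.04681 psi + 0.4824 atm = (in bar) 0.492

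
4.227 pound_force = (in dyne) 1.88e+06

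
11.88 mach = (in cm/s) 4.045e+05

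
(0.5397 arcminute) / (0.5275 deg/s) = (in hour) 4.737e-06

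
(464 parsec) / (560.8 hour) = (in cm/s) 7.092e+14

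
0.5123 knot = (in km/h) 0.9488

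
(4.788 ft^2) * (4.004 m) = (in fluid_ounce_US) 6.022e+04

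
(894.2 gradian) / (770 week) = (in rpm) 2.88e-07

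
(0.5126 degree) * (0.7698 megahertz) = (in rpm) 6.577e+04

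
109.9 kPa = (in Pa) 1.099e+05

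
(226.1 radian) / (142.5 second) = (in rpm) 15.15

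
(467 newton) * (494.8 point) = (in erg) 8.152e+08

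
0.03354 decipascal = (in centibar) 3.354e-06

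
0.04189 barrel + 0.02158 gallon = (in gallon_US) 1.781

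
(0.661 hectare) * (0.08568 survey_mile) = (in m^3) 9.114e+05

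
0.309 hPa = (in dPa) 309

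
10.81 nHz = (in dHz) 1.081e-07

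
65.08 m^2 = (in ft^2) 700.5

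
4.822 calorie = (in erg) 2.018e+08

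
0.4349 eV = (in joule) 6.968e-20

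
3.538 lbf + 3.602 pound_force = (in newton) 31.76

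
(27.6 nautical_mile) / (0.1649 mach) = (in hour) 0.2529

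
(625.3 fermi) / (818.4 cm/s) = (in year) 2.423e-21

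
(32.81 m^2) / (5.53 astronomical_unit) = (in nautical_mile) 2.141e-14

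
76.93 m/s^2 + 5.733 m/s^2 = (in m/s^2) 82.66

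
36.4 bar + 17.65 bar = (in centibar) 5405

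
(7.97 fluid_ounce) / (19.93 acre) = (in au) 1.953e-20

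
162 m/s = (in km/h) 583.2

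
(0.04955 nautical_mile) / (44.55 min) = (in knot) 0.06673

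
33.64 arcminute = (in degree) 0.5607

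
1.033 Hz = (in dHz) 10.33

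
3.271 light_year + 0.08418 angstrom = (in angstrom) 3.095e+26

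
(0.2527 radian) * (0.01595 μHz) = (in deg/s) 2.309e-07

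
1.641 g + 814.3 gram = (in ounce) 28.78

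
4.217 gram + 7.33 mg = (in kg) 0.004224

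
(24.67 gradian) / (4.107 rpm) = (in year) 2.857e-08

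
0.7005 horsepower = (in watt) 522.4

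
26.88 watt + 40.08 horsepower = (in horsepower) 40.12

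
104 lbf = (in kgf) 47.17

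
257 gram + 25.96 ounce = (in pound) 2.189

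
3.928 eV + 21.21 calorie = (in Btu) 0.08411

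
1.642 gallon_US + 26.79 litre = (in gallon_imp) 7.26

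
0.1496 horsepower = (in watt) 111.6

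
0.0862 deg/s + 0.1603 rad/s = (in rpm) 1.545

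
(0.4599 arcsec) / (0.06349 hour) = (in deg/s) 5.589e-07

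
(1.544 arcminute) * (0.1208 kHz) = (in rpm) 0.5181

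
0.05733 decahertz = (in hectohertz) 0.005733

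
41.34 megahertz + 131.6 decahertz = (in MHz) 41.34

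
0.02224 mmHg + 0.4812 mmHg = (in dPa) 671.2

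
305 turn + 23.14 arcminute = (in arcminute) 6.588e+06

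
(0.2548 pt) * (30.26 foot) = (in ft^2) 0.008924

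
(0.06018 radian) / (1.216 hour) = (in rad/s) 1.375e-05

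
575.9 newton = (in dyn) 5.759e+07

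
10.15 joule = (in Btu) 0.00962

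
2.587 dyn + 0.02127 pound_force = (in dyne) 9464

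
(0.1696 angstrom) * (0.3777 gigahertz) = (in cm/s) 0.6406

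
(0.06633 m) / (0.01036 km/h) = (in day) 0.0002668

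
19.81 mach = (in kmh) 2.428e+04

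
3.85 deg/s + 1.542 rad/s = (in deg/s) 92.2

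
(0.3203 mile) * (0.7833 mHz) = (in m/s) 0.4038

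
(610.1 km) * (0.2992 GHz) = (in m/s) 1.825e+14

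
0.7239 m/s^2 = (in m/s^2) 0.7239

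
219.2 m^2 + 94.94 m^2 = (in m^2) 314.1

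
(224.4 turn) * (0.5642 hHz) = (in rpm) 7.596e+05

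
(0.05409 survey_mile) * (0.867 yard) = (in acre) 0.01705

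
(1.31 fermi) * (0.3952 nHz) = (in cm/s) 5.177e-23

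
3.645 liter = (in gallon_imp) 0.8018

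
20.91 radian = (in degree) 1198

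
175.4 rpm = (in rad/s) 18.37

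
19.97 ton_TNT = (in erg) 8.355e+17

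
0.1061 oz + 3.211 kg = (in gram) 3214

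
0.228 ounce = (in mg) 6464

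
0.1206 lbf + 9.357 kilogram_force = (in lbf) 20.75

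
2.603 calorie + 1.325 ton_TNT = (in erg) 5.544e+16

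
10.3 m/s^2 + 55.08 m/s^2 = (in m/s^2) 65.38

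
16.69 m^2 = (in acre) 0.004124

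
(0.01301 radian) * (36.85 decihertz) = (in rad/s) 0.04794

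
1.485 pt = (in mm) 0.5239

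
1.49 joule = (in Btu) 0.001412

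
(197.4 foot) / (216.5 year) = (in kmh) 3.172e-08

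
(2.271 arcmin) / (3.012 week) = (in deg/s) 2.078e-08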